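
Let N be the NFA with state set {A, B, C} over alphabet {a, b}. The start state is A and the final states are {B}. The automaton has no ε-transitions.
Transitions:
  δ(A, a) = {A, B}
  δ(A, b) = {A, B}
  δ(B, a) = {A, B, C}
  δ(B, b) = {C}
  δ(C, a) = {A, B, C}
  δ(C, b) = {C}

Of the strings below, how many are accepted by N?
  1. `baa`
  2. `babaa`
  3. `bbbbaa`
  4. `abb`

4

`baa`: accepted
`babaa`: accepted
`bbbbaa`: accepted
`abb`: accepted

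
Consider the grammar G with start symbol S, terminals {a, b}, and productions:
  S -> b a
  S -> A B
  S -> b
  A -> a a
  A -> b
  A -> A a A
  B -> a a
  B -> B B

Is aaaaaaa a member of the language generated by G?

yes

S ⇒ AB ⇒ AaAB ⇒ aaaAB ⇒ aaaaaB ⇒ aaaaaaa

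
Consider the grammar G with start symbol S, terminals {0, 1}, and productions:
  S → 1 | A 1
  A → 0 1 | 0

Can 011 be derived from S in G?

yes

S ⇒ A1 ⇒ 011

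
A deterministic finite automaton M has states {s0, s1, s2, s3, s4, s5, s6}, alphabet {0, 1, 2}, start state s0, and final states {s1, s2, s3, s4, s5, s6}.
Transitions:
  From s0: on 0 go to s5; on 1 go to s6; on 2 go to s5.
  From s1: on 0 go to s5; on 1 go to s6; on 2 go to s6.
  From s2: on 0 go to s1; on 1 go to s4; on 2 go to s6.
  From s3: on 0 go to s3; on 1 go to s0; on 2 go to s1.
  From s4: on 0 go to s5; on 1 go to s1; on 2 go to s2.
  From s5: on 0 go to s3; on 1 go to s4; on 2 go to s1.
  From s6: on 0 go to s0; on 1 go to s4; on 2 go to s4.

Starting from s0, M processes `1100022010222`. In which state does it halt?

s6

s0 --1--> s6
s6 --1--> s4
s4 --0--> s5
s5 --0--> s3
s3 --0--> s3
s3 --2--> s1
s1 --2--> s6
s6 --0--> s0
s0 --1--> s6
s6 --0--> s0
s0 --2--> s5
s5 --2--> s1
s1 --2--> s6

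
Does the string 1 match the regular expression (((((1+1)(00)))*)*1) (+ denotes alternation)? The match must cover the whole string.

Split as ε·1: ((((1+1)(00)))*)* matches ε and 1 matches 1.

yes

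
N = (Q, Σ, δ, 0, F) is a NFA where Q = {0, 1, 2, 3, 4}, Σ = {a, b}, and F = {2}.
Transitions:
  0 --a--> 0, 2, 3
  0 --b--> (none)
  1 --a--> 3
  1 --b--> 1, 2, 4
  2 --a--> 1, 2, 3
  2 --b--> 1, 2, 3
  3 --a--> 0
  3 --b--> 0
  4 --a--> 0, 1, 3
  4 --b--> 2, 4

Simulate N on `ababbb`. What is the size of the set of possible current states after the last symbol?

Start: {0}
read a: {0, 2, 3}
read b: {0, 1, 2, 3}
read a: {0, 1, 2, 3}
read b: {0, 1, 2, 3, 4}
read b: {0, 1, 2, 3, 4}
read b: {0, 1, 2, 3, 4}
Final reachable set {0, 1, 2, 3, 4} has 5 states.

5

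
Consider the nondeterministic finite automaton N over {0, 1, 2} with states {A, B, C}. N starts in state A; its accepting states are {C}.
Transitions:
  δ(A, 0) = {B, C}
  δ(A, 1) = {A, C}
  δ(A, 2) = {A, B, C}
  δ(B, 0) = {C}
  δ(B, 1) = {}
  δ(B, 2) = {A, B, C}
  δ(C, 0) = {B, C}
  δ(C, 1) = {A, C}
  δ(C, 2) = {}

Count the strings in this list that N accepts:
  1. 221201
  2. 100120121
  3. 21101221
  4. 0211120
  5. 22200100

5

221201: accepted
100120121: accepted
21101221: accepted
0211120: accepted
22200100: accepted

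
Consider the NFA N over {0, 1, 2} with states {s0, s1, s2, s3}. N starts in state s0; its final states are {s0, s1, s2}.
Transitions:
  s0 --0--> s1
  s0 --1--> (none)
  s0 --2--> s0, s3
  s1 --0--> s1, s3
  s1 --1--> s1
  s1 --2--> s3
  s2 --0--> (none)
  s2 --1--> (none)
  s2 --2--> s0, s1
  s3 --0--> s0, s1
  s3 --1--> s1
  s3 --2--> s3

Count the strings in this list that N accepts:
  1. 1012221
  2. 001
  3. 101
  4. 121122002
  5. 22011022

1012221: rejected
001: accepted
101: rejected
121122002: rejected
22011022: rejected

1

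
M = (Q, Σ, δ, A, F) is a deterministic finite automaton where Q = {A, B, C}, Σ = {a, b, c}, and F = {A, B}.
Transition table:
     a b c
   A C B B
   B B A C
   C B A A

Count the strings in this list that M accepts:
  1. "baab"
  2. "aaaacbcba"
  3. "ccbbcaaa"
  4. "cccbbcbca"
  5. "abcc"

"baab": accepted
"aaaacbcba": rejected
"ccbbcaaa": accepted
"cccbbcbca": accepted
"abcc": rejected

3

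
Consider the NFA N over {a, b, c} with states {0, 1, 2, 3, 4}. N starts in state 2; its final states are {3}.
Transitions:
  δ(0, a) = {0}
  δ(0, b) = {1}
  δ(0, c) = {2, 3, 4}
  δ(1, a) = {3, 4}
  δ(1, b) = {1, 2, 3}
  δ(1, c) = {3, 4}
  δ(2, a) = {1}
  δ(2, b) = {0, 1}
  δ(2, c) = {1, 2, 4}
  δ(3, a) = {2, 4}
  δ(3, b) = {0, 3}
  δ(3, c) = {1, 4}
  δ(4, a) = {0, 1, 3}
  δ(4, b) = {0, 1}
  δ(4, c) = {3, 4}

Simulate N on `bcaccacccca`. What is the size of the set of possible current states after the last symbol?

Start: {2}
read b: {0, 1}
read c: {2, 3, 4}
read a: {0, 1, 2, 3, 4}
read c: {1, 2, 3, 4}
read c: {1, 2, 3, 4}
read a: {0, 1, 2, 3, 4}
read c: {1, 2, 3, 4}
read c: {1, 2, 3, 4}
read c: {1, 2, 3, 4}
read c: {1, 2, 3, 4}
read a: {0, 1, 2, 3, 4}
Final reachable set {0, 1, 2, 3, 4} has 5 states.

5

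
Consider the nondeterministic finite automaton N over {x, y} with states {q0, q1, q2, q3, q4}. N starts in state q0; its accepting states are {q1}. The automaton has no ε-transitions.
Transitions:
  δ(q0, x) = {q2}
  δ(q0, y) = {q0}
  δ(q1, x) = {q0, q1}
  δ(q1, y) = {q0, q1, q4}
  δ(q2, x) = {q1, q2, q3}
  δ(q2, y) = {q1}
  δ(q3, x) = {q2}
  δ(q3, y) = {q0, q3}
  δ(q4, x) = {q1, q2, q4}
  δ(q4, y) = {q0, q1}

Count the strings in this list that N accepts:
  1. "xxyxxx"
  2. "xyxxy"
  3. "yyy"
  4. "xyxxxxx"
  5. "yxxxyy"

"xxyxxx": accepted
"xyxxy": accepted
"yyy": rejected
"xyxxxxx": accepted
"yxxxyy": accepted

4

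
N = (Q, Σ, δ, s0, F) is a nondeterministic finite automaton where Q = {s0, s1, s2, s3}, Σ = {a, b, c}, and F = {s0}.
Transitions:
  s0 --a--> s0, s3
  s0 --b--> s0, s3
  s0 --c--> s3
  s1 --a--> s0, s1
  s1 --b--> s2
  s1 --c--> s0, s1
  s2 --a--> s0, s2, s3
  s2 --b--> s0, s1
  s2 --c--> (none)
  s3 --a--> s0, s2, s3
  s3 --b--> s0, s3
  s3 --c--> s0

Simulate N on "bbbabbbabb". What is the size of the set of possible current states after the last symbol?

4

Start: {s0}
read b: {s0, s3}
read b: {s0, s3}
read b: {s0, s3}
read a: {s0, s2, s3}
read b: {s0, s1, s3}
read b: {s0, s2, s3}
read b: {s0, s1, s3}
read a: {s0, s1, s2, s3}
read b: {s0, s1, s2, s3}
read b: {s0, s1, s2, s3}
Final reachable set {s0, s1, s2, s3} has 4 states.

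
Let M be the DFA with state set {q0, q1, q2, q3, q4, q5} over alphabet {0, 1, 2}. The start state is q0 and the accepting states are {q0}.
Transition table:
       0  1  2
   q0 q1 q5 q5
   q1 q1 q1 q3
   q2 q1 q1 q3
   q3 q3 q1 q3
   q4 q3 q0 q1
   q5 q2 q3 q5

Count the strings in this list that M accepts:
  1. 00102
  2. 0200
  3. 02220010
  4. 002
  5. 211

0

00102: rejected
0200: rejected
02220010: rejected
002: rejected
211: rejected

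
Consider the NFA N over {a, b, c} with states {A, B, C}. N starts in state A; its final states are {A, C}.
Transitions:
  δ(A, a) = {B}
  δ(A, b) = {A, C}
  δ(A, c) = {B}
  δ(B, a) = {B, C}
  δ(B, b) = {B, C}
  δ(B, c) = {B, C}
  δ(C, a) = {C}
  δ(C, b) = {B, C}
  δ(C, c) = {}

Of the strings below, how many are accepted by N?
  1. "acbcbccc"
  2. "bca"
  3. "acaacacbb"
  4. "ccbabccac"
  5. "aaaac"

5

"acbcbccc": accepted
"bca": accepted
"acaacacbb": accepted
"ccbabccac": accepted
"aaaac": accepted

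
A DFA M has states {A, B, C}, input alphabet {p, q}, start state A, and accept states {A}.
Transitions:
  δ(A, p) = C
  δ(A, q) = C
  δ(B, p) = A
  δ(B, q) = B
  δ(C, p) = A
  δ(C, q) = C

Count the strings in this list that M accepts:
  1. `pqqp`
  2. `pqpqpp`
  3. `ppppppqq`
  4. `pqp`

`pqqp`: accepted
`pqpqpp`: rejected
`ppppppqq`: rejected
`pqp`: accepted

2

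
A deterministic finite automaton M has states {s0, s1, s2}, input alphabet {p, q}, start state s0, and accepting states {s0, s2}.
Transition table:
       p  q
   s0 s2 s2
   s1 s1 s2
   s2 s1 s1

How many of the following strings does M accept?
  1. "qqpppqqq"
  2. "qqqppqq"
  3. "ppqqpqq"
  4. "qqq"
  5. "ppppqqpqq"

"qqpppqqq": accepted
"qqqppqq": rejected
"ppqqpqq": rejected
"qqq": accepted
"ppppqqpqq": rejected

2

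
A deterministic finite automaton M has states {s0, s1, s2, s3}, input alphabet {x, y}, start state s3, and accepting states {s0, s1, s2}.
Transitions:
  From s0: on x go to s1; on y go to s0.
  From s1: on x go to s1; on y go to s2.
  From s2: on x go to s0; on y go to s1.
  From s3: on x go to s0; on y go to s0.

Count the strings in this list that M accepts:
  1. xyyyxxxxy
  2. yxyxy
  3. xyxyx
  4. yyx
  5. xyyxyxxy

5

xyyyxxxxy: accepted
yxyxy: accepted
xyxyx: accepted
yyx: accepted
xyyxyxxy: accepted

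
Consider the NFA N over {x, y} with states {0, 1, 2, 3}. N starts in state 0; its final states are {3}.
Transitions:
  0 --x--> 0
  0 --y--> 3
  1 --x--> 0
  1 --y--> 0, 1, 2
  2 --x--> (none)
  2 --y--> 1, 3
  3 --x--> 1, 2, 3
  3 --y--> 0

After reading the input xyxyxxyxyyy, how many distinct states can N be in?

Start: {0}
read x: {0}
read y: {3}
read x: {1, 2, 3}
read y: {0, 1, 2, 3}
read x: {0, 1, 2, 3}
read x: {0, 1, 2, 3}
read y: {0, 1, 2, 3}
read x: {0, 1, 2, 3}
read y: {0, 1, 2, 3}
read y: {0, 1, 2, 3}
read y: {0, 1, 2, 3}
Final reachable set {0, 1, 2, 3} has 4 states.

4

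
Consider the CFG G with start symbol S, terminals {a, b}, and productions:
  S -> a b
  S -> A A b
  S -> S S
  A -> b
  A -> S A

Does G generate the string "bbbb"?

no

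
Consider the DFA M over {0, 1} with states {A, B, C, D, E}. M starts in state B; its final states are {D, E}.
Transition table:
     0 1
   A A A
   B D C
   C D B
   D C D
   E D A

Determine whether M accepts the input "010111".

B --0--> D
D --1--> D
D --0--> C
C --1--> B
B --1--> C
C --1--> B
End in state B, which is not an accepting state.

rejected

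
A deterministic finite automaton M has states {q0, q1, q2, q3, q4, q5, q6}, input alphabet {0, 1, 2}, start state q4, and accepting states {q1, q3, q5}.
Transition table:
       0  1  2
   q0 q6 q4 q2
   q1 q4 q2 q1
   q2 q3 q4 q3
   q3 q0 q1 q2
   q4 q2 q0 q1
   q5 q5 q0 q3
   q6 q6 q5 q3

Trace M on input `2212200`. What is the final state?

q0

q4 --2--> q1
q1 --2--> q1
q1 --1--> q2
q2 --2--> q3
q3 --2--> q2
q2 --0--> q3
q3 --0--> q0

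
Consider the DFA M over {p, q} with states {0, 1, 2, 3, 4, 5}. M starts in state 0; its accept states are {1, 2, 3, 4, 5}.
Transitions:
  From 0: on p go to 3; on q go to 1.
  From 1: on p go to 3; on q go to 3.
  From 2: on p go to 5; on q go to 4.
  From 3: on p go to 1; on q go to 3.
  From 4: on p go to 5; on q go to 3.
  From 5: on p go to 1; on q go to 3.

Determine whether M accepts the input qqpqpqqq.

0 --q--> 1
1 --q--> 3
3 --p--> 1
1 --q--> 3
3 --p--> 1
1 --q--> 3
3 --q--> 3
3 --q--> 3
End in state 3, which is an accepting state.

accepted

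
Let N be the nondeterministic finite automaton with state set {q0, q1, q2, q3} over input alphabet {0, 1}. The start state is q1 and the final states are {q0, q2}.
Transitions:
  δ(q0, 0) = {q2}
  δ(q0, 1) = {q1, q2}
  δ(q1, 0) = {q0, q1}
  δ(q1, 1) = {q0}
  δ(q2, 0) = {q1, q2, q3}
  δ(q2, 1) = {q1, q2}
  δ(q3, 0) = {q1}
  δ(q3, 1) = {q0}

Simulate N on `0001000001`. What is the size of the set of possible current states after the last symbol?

3

Start: {q1}
read 0: {q0, q1}
read 0: {q0, q1, q2}
read 0: {q0, q1, q2, q3}
read 1: {q0, q1, q2}
read 0: {q0, q1, q2, q3}
read 0: {q0, q1, q2, q3}
read 0: {q0, q1, q2, q3}
read 0: {q0, q1, q2, q3}
read 0: {q0, q1, q2, q3}
read 1: {q0, q1, q2}
Final reachable set {q0, q1, q2} has 3 states.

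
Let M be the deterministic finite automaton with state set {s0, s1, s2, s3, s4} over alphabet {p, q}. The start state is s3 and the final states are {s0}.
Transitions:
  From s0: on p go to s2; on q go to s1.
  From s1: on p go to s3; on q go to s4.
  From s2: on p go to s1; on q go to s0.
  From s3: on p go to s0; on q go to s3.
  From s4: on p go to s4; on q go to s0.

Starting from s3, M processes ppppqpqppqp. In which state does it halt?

s3 --p--> s0
s0 --p--> s2
s2 --p--> s1
s1 --p--> s3
s3 --q--> s3
s3 --p--> s0
s0 --q--> s1
s1 --p--> s3
s3 --p--> s0
s0 --q--> s1
s1 --p--> s3

s3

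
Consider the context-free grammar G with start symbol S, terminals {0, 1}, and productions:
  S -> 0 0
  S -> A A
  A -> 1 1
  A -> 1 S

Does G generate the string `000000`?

no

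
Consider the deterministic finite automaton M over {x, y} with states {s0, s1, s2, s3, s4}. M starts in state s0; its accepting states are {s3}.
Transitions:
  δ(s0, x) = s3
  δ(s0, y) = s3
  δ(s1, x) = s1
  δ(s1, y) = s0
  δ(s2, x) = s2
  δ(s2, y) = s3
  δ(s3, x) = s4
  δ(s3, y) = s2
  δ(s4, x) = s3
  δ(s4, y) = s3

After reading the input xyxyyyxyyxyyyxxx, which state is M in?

s0 --x--> s3
s3 --y--> s2
s2 --x--> s2
s2 --y--> s3
s3 --y--> s2
s2 --y--> s3
s3 --x--> s4
s4 --y--> s3
s3 --y--> s2
s2 --x--> s2
s2 --y--> s3
s3 --y--> s2
s2 --y--> s3
s3 --x--> s4
s4 --x--> s3
s3 --x--> s4

s4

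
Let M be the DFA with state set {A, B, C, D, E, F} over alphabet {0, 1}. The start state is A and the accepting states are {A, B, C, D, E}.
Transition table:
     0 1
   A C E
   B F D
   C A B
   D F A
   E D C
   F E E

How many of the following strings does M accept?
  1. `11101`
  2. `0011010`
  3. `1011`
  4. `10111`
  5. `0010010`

`11101`: accepted
`0011010`: accepted
`1011`: accepted
`10111`: accepted
`0010010`: accepted

5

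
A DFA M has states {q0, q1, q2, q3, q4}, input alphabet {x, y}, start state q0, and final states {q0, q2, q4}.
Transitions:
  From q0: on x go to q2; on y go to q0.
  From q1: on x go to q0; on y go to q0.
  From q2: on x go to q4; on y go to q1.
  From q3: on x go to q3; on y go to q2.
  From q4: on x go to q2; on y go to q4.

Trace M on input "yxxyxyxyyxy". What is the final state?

q1

q0 --y--> q0
q0 --x--> q2
q2 --x--> q4
q4 --y--> q4
q4 --x--> q2
q2 --y--> q1
q1 --x--> q0
q0 --y--> q0
q0 --y--> q0
q0 --x--> q2
q2 --y--> q1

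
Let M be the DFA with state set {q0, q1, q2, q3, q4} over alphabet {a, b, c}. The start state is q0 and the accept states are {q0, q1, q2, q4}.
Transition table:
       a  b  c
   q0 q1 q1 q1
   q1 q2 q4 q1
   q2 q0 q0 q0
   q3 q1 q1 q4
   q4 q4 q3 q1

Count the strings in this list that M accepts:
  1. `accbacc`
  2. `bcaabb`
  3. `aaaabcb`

3

`accbacc`: accepted
`bcaabb`: accepted
`aaaabcb`: accepted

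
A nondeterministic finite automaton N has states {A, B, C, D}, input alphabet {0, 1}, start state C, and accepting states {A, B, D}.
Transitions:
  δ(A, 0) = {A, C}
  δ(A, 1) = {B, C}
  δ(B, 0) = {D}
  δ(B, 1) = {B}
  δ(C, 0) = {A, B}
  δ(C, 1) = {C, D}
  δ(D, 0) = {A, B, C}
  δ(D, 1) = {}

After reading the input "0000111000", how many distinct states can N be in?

Start: {C}
read 0: {A, B}
read 0: {A, C, D}
read 0: {A, B, C}
read 0: {A, B, C, D}
read 1: {B, C, D}
read 1: {B, C, D}
read 1: {B, C, D}
read 0: {A, B, C, D}
read 0: {A, B, C, D}
read 0: {A, B, C, D}
Final reachable set {A, B, C, D} has 4 states.

4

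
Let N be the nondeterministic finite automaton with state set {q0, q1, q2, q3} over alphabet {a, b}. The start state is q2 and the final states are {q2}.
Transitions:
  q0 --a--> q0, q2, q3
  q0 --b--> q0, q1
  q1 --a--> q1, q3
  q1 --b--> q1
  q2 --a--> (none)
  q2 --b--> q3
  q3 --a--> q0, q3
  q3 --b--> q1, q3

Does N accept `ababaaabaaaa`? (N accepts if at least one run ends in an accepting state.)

Start: {q2}
read a: {}
The reachable set is empty and stays empty for the remaining 11 symbols.
Reachable ∩ accepting = {} — empty.

rejected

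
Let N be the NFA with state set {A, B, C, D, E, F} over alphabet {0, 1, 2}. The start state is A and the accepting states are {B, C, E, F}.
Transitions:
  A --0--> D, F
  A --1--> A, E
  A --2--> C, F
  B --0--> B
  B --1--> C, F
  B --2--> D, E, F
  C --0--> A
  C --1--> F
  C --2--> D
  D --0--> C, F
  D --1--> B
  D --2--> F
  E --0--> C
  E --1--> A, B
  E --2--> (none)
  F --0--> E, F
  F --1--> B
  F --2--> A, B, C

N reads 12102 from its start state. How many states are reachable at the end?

6

Start: {A}
read 1: {A, E}
read 2: {C, F}
read 1: {B, F}
read 0: {B, E, F}
read 2: {A, B, C, D, E, F}
Final reachable set {A, B, C, D, E, F} has 6 states.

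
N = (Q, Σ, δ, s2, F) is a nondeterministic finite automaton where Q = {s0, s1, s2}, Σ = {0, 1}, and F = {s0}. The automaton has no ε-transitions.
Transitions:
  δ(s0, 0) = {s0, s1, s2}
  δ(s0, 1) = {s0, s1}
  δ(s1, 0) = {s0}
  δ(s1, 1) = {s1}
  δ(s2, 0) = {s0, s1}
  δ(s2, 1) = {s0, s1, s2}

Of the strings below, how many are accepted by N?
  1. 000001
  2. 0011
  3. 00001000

000001: accepted
0011: accepted
00001000: accepted

3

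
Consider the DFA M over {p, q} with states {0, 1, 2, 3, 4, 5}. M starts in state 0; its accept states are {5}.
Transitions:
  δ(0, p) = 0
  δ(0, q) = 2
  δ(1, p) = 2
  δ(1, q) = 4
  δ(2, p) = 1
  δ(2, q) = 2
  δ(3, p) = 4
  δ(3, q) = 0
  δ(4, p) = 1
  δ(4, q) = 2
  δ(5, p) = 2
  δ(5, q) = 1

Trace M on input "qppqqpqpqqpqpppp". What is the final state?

0 --q--> 2
2 --p--> 1
1 --p--> 2
2 --q--> 2
2 --q--> 2
2 --p--> 1
1 --q--> 4
4 --p--> 1
1 --q--> 4
4 --q--> 2
2 --p--> 1
1 --q--> 4
4 --p--> 1
1 --p--> 2
2 --p--> 1
1 --p--> 2

2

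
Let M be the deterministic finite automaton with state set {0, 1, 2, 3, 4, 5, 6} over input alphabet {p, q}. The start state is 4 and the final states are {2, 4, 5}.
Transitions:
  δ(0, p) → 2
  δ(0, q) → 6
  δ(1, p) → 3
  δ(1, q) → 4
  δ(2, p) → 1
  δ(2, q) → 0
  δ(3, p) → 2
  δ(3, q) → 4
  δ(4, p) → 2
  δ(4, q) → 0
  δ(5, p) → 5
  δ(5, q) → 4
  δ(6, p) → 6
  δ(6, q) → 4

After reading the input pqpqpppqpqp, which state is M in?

4 --p--> 2
2 --q--> 0
0 --p--> 2
2 --q--> 0
0 --p--> 2
2 --p--> 1
1 --p--> 3
3 --q--> 4
4 --p--> 2
2 --q--> 0
0 --p--> 2

2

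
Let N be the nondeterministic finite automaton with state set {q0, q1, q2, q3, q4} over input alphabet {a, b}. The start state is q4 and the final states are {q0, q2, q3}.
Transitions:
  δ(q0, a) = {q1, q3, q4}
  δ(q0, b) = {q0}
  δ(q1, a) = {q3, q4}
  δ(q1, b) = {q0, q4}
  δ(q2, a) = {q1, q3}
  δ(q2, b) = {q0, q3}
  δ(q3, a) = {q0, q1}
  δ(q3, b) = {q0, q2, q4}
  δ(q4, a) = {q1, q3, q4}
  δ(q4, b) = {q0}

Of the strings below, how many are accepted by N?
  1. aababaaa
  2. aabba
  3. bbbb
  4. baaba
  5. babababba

aababaaa: accepted
aabba: accepted
bbbb: accepted
baaba: accepted
babababba: accepted

5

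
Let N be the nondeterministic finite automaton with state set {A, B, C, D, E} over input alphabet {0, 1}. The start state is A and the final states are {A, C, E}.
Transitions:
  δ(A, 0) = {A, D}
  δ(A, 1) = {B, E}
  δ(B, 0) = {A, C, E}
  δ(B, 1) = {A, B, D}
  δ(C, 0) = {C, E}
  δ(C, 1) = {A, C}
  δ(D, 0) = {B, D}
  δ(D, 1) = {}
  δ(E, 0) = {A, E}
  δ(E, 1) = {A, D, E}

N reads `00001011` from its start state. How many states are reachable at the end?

Start: {A}
read 0: {A, D}
read 0: {A, B, D}
read 0: {A, B, C, D, E}
read 0: {A, B, C, D, E}
read 1: {A, B, C, D, E}
read 0: {A, B, C, D, E}
read 1: {A, B, C, D, E}
read 1: {A, B, C, D, E}
Final reachable set {A, B, C, D, E} has 5 states.

5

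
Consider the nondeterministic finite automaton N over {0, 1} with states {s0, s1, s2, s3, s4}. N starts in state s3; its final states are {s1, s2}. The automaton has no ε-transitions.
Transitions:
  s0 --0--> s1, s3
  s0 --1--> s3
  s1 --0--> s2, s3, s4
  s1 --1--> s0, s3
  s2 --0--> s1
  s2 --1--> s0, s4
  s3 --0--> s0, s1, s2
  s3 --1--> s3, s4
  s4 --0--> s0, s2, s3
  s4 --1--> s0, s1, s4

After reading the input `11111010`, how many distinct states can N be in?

5

Start: {s3}
read 1: {s3, s4}
read 1: {s0, s1, s3, s4}
read 1: {s0, s1, s3, s4}
read 1: {s0, s1, s3, s4}
read 1: {s0, s1, s3, s4}
read 0: {s0, s1, s2, s3, s4}
read 1: {s0, s1, s3, s4}
read 0: {s0, s1, s2, s3, s4}
Final reachable set {s0, s1, s2, s3, s4} has 5 states.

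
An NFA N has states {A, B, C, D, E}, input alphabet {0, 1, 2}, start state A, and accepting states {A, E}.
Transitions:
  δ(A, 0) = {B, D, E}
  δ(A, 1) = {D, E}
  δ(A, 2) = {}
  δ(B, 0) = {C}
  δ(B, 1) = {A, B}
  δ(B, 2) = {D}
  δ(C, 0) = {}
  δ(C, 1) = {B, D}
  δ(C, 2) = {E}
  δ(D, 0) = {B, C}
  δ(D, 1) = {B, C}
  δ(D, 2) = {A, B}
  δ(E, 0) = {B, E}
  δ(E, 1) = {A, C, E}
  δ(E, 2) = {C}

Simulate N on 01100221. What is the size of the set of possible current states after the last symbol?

Start: {A}
read 0: {B, D, E}
read 1: {A, B, C, E}
read 1: {A, B, C, D, E}
read 0: {B, C, D, E}
read 0: {B, C, E}
read 2: {C, D, E}
read 2: {A, B, C, E}
read 1: {A, B, C, D, E}
Final reachable set {A, B, C, D, E} has 5 states.

5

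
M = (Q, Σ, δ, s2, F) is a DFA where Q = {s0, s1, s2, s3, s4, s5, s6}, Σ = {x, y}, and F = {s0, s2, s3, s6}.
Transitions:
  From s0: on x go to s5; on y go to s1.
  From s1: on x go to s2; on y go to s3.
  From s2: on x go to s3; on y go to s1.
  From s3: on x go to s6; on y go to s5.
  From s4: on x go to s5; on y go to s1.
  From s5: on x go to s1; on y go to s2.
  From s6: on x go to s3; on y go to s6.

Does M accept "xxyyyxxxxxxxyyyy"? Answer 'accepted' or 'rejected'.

accepted

s2 --x--> s3
s3 --x--> s6
s6 --y--> s6
s6 --y--> s6
s6 --y--> s6
s6 --x--> s3
s3 --x--> s6
s6 --x--> s3
s3 --x--> s6
s6 --x--> s3
s3 --x--> s6
s6 --x--> s3
s3 --y--> s5
s5 --y--> s2
s2 --y--> s1
s1 --y--> s3
End in state s3, which is an accepting state.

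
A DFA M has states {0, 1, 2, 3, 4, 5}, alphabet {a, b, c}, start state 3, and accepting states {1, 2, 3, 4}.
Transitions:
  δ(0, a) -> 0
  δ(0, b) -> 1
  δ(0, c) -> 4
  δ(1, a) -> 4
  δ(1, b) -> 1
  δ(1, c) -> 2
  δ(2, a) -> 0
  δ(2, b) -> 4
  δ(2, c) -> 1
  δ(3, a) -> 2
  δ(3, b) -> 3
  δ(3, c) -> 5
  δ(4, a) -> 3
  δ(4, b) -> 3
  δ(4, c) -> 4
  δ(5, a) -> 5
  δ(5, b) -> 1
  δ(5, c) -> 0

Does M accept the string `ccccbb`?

3 --c--> 5
5 --c--> 0
0 --c--> 4
4 --c--> 4
4 --b--> 3
3 --b--> 3
End in state 3, which is an accepting state.

accepted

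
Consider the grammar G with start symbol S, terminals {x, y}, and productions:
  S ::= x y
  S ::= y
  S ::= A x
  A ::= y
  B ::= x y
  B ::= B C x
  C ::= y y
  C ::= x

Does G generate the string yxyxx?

no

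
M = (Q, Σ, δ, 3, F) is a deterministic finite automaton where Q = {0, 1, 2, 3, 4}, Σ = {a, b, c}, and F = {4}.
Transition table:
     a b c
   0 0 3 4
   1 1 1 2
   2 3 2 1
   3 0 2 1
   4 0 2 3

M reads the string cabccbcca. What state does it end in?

1

3 --c--> 1
1 --a--> 1
1 --b--> 1
1 --c--> 2
2 --c--> 1
1 --b--> 1
1 --c--> 2
2 --c--> 1
1 --a--> 1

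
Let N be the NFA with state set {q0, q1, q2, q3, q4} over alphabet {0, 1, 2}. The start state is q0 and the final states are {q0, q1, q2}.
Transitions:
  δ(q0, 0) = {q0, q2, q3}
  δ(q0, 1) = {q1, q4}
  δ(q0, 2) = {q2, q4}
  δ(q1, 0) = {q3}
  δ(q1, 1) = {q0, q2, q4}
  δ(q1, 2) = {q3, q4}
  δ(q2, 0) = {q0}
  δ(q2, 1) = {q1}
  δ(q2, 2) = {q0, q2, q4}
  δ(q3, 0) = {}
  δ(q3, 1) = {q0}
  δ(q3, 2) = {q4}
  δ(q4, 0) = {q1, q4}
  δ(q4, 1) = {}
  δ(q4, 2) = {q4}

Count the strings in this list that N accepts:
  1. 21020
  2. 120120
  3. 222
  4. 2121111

21020: accepted
120120: accepted
222: accepted
2121111: accepted

4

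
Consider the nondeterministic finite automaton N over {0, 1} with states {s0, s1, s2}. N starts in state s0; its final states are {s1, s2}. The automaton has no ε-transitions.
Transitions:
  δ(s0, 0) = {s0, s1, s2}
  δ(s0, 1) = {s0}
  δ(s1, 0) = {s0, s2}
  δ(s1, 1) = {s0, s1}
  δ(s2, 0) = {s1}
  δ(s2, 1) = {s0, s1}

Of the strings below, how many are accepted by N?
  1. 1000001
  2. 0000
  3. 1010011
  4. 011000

1000001: accepted
0000: accepted
1010011: accepted
011000: accepted

4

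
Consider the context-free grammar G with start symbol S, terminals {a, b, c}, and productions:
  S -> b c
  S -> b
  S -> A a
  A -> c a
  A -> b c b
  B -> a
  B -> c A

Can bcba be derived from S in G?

S ⇒ Aa ⇒ bcba

yes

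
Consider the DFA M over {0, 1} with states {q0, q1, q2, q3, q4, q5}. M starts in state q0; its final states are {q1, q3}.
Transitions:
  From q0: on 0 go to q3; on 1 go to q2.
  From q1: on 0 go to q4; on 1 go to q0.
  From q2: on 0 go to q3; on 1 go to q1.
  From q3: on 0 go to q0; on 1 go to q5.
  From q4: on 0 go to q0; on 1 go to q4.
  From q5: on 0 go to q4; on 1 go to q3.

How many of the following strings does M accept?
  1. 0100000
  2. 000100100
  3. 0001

0100000: accepted
000100100: rejected
0001: rejected

1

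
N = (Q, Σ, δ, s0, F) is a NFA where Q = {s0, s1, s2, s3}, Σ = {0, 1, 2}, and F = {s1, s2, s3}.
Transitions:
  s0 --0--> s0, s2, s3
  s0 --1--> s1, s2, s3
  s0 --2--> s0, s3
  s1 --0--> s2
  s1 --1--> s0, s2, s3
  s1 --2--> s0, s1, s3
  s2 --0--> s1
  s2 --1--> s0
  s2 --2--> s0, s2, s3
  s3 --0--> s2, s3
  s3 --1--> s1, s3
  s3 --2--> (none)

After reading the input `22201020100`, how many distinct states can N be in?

Start: {s0}
read 2: {s0, s3}
read 2: {s0, s3}
read 2: {s0, s3}
read 0: {s0, s2, s3}
read 1: {s0, s1, s2, s3}
read 0: {s0, s1, s2, s3}
read 2: {s0, s1, s2, s3}
read 0: {s0, s1, s2, s3}
read 1: {s0, s1, s2, s3}
read 0: {s0, s1, s2, s3}
read 0: {s0, s1, s2, s3}
Final reachable set {s0, s1, s2, s3} has 4 states.

4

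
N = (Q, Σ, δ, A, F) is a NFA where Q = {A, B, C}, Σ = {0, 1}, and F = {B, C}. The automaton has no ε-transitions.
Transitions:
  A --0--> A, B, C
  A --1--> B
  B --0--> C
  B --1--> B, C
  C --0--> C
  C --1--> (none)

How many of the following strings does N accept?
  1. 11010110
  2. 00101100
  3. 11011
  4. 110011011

0

11010110: rejected
00101100: rejected
11011: rejected
110011011: rejected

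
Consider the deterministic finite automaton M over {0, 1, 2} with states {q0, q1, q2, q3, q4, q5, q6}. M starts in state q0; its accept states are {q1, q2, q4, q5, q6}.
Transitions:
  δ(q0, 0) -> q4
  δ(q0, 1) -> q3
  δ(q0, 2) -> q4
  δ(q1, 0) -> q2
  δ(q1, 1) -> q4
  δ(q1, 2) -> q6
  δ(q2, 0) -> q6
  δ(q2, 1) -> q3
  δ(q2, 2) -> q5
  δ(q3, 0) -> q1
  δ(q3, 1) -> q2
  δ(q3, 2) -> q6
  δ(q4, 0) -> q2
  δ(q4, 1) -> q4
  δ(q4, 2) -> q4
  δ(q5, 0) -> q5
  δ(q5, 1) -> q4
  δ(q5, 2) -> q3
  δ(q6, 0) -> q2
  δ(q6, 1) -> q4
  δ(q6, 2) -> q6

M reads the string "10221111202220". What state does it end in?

q0 --1--> q3
q3 --0--> q1
q1 --2--> q6
q6 --2--> q6
q6 --1--> q4
q4 --1--> q4
q4 --1--> q4
q4 --1--> q4
q4 --2--> q4
q4 --0--> q2
q2 --2--> q5
q5 --2--> q3
q3 --2--> q6
q6 --0--> q2

q2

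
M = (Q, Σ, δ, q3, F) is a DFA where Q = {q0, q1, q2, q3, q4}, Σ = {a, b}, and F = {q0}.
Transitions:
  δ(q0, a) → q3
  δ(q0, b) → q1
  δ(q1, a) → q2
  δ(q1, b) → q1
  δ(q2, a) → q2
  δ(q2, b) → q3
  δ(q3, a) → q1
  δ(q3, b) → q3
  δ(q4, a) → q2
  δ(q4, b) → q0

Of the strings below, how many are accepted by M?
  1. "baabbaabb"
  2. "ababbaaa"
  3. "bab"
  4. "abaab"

0

"baabbaabb": rejected
"ababbaaa": rejected
"bab": rejected
"abaab": rejected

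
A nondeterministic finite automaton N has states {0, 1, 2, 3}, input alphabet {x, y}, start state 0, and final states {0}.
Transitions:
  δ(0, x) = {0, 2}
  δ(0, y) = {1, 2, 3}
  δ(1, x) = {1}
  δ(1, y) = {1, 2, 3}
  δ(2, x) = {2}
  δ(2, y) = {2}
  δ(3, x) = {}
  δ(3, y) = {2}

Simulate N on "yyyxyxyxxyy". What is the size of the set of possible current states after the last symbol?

Start: {0}
read y: {1, 2, 3}
read y: {1, 2, 3}
read y: {1, 2, 3}
read x: {1, 2}
read y: {1, 2, 3}
read x: {1, 2}
read y: {1, 2, 3}
read x: {1, 2}
read x: {1, 2}
read y: {1, 2, 3}
read y: {1, 2, 3}
Final reachable set {1, 2, 3} has 3 states.

3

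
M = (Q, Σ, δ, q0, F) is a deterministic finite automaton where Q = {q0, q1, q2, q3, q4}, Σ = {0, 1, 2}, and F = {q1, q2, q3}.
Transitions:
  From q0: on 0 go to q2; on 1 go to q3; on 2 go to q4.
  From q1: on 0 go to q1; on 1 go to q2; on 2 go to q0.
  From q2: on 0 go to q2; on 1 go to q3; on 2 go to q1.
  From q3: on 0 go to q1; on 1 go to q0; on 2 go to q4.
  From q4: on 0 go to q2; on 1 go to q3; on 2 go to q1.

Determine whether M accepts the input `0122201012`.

q0 --0--> q2
q2 --1--> q3
q3 --2--> q4
q4 --2--> q1
q1 --2--> q0
q0 --0--> q2
q2 --1--> q3
q3 --0--> q1
q1 --1--> q2
q2 --2--> q1
End in state q1, which is an accepting state.

accepted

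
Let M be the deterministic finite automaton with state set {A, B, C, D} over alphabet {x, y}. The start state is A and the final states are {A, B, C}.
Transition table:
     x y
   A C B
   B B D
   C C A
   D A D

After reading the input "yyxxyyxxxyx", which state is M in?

A --y--> B
B --y--> D
D --x--> A
A --x--> C
C --y--> A
A --y--> B
B --x--> B
B --x--> B
B --x--> B
B --y--> D
D --x--> A

A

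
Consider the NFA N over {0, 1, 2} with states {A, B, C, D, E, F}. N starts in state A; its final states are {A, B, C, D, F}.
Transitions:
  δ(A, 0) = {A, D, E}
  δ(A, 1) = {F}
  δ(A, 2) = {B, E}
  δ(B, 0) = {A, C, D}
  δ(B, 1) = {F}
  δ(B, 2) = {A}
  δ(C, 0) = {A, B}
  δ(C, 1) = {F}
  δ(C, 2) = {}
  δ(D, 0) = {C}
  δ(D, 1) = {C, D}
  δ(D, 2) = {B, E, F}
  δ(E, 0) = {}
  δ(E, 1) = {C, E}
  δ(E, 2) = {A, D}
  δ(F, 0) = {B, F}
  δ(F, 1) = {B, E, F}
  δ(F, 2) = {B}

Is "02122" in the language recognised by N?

Start: {A}
read 0: {A, D, E}
read 2: {A, B, D, E, F}
read 1: {B, C, D, E, F}
read 2: {A, B, D, E, F}
read 2: {A, B, D, E, F}
Reachable ∩ accepting = {A, B, D, F} — nonempty.

accepted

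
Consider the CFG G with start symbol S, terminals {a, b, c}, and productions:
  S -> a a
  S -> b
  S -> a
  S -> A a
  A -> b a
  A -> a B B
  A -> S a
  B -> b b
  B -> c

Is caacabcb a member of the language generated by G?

no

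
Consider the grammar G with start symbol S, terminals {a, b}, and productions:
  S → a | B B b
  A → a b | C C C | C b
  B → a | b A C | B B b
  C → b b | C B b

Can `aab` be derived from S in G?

S ⇒ BBb ⇒ aBb ⇒ aab

yes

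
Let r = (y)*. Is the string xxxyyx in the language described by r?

no

xxxyyx cannot be split into zero or more pieces each matching y.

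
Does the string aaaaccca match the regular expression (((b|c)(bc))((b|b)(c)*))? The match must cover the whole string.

No split of aaaaccca into u·v has ((b|c)(bc)) matching u and ((b|b)(c)*) matching v.

no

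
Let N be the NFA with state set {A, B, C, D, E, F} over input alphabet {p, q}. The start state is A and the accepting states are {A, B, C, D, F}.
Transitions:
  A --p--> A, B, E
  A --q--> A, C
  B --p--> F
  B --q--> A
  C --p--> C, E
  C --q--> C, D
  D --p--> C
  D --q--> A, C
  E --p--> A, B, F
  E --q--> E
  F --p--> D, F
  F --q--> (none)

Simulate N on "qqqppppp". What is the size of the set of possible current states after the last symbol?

6

Start: {A}
read q: {A, C}
read q: {A, C, D}
read q: {A, C, D}
read p: {A, B, C, E}
read p: {A, B, C, E, F}
read p: {A, B, C, D, E, F}
read p: {A, B, C, D, E, F}
read p: {A, B, C, D, E, F}
Final reachable set {A, B, C, D, E, F} has 6 states.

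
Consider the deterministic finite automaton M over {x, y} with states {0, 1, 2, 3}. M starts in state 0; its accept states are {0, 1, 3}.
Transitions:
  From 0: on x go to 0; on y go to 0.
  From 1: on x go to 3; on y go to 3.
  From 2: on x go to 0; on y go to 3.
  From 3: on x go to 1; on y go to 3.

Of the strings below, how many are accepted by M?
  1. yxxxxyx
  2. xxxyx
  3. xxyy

3

yxxxxyx: accepted
xxxyx: accepted
xxyy: accepted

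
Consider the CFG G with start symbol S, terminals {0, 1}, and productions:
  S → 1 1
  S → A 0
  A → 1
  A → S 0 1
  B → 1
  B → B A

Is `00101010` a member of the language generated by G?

no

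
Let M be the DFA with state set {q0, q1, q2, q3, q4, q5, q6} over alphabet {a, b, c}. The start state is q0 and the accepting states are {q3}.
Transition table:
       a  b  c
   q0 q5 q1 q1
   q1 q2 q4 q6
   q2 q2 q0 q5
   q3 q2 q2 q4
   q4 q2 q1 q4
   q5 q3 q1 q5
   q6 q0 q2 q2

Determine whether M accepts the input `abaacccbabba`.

q0 --a--> q5
q5 --b--> q1
q1 --a--> q2
q2 --a--> q2
q2 --c--> q5
q5 --c--> q5
q5 --c--> q5
q5 --b--> q1
q1 --a--> q2
q2 --b--> q0
q0 --b--> q1
q1 --a--> q2
End in state q2, which is not an accepting state.

rejected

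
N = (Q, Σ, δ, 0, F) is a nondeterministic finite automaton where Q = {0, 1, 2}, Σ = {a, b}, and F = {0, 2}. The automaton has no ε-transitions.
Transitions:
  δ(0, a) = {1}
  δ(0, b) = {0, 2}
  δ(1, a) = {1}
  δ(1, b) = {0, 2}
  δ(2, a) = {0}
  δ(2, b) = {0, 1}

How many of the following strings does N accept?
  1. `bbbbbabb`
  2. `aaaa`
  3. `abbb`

`bbbbbabb`: accepted
`aaaa`: rejected
`abbb`: accepted

2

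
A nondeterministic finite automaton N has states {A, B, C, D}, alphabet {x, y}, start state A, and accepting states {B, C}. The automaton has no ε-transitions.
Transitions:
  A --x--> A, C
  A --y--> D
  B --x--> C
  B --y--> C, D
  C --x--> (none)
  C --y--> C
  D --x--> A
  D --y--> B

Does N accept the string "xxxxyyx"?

accepted

Start: {A}
read x: {A, C}
read x: {A, C}
read x: {A, C}
read x: {A, C}
read y: {C, D}
read y: {B, C}
read x: {C}
Reachable ∩ accepting = {C} — nonempty.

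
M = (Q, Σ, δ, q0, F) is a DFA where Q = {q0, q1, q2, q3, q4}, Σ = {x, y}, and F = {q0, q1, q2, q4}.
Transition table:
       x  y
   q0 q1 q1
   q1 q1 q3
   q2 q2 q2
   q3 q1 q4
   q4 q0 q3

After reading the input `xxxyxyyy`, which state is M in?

q0 --x--> q1
q1 --x--> q1
q1 --x--> q1
q1 --y--> q3
q3 --x--> q1
q1 --y--> q3
q3 --y--> q4
q4 --y--> q3

q3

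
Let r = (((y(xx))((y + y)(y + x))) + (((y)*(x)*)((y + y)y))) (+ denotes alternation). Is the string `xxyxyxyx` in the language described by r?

Neither ((y(xx))((y+y)(y+x))) nor (((y)*(x)*)((y+y)y)) matches xxyxyxyx.

no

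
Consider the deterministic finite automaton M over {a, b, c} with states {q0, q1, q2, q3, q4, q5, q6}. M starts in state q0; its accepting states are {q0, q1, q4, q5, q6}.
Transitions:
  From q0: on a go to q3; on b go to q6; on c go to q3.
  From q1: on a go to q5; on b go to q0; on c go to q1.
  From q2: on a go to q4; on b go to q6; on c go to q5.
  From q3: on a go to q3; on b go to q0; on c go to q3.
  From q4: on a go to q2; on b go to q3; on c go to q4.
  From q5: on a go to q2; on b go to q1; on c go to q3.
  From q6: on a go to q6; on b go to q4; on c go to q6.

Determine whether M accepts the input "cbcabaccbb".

q0 --c--> q3
q3 --b--> q0
q0 --c--> q3
q3 --a--> q3
q3 --b--> q0
q0 --a--> q3
q3 --c--> q3
q3 --c--> q3
q3 --b--> q0
q0 --b--> q6
End in state q6, which is an accepting state.

accepted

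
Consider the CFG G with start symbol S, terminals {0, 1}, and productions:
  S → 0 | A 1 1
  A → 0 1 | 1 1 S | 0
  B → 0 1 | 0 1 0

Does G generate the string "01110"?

no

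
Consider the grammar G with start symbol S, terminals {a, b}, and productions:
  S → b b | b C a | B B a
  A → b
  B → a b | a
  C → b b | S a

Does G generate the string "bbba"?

S ⇒ bCa ⇒ bbba

yes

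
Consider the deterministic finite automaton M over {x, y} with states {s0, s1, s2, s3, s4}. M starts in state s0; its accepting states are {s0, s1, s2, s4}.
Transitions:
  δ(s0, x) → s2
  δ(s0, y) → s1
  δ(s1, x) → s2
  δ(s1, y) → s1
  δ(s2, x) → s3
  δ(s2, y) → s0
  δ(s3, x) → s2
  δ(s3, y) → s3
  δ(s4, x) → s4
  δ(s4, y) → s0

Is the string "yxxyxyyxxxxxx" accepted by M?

s0 --y--> s1
s1 --x--> s2
s2 --x--> s3
s3 --y--> s3
s3 --x--> s2
s2 --y--> s0
s0 --y--> s1
s1 --x--> s2
s2 --x--> s3
s3 --x--> s2
s2 --x--> s3
s3 --x--> s2
s2 --x--> s3
End in state s3, which is not an accepting state.

rejected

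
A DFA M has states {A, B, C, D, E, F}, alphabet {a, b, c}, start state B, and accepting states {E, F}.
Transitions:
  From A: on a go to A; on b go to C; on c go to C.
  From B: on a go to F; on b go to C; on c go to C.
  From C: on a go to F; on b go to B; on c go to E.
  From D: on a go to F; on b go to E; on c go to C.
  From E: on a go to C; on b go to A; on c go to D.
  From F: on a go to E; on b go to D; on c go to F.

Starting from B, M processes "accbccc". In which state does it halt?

B --a--> F
F --c--> F
F --c--> F
F --b--> D
D --c--> C
C --c--> E
E --c--> D

D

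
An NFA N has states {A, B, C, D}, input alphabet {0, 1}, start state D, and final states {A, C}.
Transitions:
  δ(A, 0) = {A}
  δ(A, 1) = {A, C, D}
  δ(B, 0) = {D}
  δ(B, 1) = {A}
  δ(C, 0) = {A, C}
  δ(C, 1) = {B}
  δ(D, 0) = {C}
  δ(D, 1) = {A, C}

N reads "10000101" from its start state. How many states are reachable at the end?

Start: {D}
read 1: {A, C}
read 0: {A, C}
read 0: {A, C}
read 0: {A, C}
read 0: {A, C}
read 1: {A, B, C, D}
read 0: {A, C, D}
read 1: {A, B, C, D}
Final reachable set {A, B, C, D} has 4 states.

4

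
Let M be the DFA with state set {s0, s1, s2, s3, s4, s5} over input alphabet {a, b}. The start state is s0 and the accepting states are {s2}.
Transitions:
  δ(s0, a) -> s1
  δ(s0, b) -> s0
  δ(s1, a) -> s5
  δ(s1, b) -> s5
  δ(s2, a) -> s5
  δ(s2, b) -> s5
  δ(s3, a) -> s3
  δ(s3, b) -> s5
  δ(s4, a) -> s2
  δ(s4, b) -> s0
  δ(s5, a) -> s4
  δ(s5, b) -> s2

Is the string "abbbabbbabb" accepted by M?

s0 --a--> s1
s1 --b--> s5
s5 --b--> s2
s2 --b--> s5
s5 --a--> s4
s4 --b--> s0
s0 --b--> s0
s0 --b--> s0
s0 --a--> s1
s1 --b--> s5
s5 --b--> s2
End in state s2, which is an accepting state.

accepted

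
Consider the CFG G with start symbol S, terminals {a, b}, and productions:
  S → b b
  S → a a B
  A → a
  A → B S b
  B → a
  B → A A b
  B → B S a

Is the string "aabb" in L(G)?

no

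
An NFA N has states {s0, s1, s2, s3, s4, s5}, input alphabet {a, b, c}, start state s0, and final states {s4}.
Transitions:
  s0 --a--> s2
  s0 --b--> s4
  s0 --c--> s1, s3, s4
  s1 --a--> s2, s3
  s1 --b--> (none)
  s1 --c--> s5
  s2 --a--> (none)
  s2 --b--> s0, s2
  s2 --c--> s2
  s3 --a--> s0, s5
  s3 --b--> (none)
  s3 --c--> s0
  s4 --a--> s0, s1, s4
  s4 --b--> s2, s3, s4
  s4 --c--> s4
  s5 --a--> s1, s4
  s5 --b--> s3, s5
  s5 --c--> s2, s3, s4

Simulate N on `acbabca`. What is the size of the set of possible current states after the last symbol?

6

Start: {s0}
read a: {s2}
read c: {s2}
read b: {s0, s2}
read a: {s2}
read b: {s0, s2}
read c: {s1, s2, s3, s4}
read a: {s0, s1, s2, s3, s4, s5}
Final reachable set {s0, s1, s2, s3, s4, s5} has 6 states.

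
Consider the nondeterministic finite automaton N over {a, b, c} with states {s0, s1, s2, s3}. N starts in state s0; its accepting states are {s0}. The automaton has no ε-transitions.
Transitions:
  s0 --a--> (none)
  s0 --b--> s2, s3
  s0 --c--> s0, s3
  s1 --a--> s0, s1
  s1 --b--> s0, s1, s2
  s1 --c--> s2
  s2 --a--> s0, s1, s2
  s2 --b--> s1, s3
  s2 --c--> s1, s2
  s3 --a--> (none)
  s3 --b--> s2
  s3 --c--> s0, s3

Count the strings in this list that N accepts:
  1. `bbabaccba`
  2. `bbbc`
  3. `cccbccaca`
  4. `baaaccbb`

4

`bbabaccba`: accepted
`bbbc`: accepted
`cccbccaca`: accepted
`baaaccbb`: accepted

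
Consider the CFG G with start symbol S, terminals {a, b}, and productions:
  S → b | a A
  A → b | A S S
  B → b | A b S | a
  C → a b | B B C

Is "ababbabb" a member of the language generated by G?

yes

S ⇒ aA ⇒ aASS ⇒ abSS ⇒ abaAS ⇒ abaASSS ⇒ ababSSS ⇒ ababbSS ⇒ ababbaAS ⇒ ababbabS ⇒ ababbabb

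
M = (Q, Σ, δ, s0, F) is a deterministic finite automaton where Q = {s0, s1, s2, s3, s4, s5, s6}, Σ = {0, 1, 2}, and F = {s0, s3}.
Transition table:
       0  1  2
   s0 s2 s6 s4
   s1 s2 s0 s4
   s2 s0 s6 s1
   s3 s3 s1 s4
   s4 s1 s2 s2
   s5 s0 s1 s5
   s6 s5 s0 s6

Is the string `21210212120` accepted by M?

s0 --2--> s4
s4 --1--> s2
s2 --2--> s1
s1 --1--> s0
s0 --0--> s2
s2 --2--> s1
s1 --1--> s0
s0 --2--> s4
s4 --1--> s2
s2 --2--> s1
s1 --0--> s2
End in state s2, which is not an accepting state.

rejected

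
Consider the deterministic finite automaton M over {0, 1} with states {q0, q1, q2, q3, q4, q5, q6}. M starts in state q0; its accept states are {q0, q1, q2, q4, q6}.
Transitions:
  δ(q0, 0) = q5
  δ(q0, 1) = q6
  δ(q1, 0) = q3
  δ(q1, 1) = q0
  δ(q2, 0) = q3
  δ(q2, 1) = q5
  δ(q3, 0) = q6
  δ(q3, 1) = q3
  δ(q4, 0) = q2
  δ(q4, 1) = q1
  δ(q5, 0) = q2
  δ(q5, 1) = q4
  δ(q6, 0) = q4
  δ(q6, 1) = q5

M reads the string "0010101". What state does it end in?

q0 --0--> q5
q5 --0--> q2
q2 --1--> q5
q5 --0--> q2
q2 --1--> q5
q5 --0--> q2
q2 --1--> q5

q5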